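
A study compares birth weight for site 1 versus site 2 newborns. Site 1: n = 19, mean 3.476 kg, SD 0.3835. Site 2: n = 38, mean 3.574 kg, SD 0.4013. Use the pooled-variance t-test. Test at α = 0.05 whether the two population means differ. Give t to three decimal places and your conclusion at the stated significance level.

Let group 1 = site 1, group 2 = site 2. H0: μ_1 = μ_2; H1: μ_1 ≠ μ_2 (two-sample pooled-variance t-test, two-sided).
s_p² = [(19−1)·0.3835² + (38−1)·0.4013²]/(19+38−2) = 0.15647
t = (3.476 − 3.574)/√[0.15647·(1/19 + 1/38)] = -0.882
df = n₁ + n₂ − 2 = 55
Two-sided p-value ≈ 0.382
Since p ≈ 0.382 > α = 0.05, fail to reject H0; the data do not provide sufficient evidence against H0.

t = -0.882; fail to reject H0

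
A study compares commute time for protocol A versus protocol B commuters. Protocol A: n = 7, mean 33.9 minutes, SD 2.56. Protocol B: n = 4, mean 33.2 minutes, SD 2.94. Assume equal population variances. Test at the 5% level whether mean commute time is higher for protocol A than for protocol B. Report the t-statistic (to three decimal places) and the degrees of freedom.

Let group 1 = protocol A, group 2 = protocol B. H0: μ_1 = μ_2; H1: μ_1 > μ_2 (two-sample pooled-variance t-test, right-tailed).
s_p² = [(7−1)·2.56² + (4−1)·2.94²]/(7+4−2) = 7.25027
t = (33.9 − 33.2)/√[7.25027·(1/7 + 1/4)] = 0.415
df = n₁ + n₂ − 2 = 9
p-value = P(T ≥ 0.415) ≈ 0.3440
Since p ≈ 0.3440 > α = 0.05, fail to reject H0; the data do not provide sufficient evidence against H0.

t = 0.415, df = 9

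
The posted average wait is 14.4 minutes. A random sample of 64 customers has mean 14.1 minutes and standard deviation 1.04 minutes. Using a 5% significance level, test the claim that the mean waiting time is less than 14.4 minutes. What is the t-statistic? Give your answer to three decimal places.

H0: μ = 14.4; H1: μ < 14.4 (one-sample t-test, left-tailed).
t = (x̄ − μ₀)/(s/√n) = (14.1 − 14.4)/(1.04/√64) = -2.308
df = n − 1 = 63
p-value = P(T ≤ -2.308) ≈ 0.0122
Since p ≈ 0.0122 < α = 0.05, reject H0; the evidence is statistically significant.

-2.308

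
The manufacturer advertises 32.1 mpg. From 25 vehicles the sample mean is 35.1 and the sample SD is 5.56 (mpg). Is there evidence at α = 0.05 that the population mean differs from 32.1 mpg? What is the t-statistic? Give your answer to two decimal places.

2.70

H0: μ = 32.1; H1: μ ≠ 32.1 (one-sample t-test, two-sided).
t = (x̄ − μ₀)/(s/√n) = (35.1 − 32.1)/(5.56/√25) = 2.70
df = n − 1 = 24
Two-sided p-value ≈ 0.0126
Since p ≈ 0.0126 < α = 0.05, reject H0; the data support H1.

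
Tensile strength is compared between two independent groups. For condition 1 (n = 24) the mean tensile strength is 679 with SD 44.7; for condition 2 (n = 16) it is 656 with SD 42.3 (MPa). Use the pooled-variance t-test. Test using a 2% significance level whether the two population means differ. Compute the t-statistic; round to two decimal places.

1.63

Let group 1 = condition 1, group 2 = condition 2. H0: μ_1 = μ_2; H1: μ_1 ≠ μ_2 (two-sample pooled-variance t-test, two-sided).
s_p² = [(24−1)·44.7² + (16−1)·42.3²]/(24+16−2) = 1915.67
t = (679 − 656)/√[1915.67·(1/24 + 1/16)] = 1.63
df = n₁ + n₂ − 2 = 38
Two-sided p-value ≈ 0.1118
Since p ≈ 0.1118 > α = 0.02, fail to reject H0; the evidence is not statistically significant.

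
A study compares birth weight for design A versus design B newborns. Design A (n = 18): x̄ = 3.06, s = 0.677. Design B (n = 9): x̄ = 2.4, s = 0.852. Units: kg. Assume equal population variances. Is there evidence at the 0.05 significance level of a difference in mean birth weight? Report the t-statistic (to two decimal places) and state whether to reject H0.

t = 2.19; reject H0

Let group 1 = design A, group 2 = design B. H0: μ_1 = μ_2; H1: μ_1 ≠ μ_2 (two-sample pooled-variance t-test, two-sided).
s_p² = [(18−1)·0.677² + (9−1)·0.852²]/(18+9−2) = 0.543953
t = (3.06 − 2.4)/√[0.543953·(1/18 + 1/9)] = 2.19
df = n₁ + n₂ − 2 = 25
Two-sided p-value ≈ 0.038
Since p ≈ 0.038 < α = 0.05, reject H0; the evidence is statistically significant.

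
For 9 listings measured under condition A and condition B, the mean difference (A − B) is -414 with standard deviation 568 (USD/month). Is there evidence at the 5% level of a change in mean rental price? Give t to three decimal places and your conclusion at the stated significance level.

t = -2.187; fail to reject H0

H0: μ_d = 0; H1: μ_d ≠ 0 (paired t-test on the differences, two-sided).
t = d̄/(s_d/√n) = -414/(568/√9) = -2.187
df = n − 1 = 8
Two-sided p-value ≈ 0.060
Since p ≈ 0.060 > α = 0.05, fail to reject H0; the data do not provide sufficient evidence against H0.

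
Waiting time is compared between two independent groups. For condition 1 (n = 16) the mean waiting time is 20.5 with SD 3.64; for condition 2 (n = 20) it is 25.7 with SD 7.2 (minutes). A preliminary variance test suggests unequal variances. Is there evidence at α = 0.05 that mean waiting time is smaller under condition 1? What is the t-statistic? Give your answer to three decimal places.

-2.812

Let group 1 = condition 1, group 2 = condition 2. H0: μ_1 = μ_2; H1: μ_1 < μ_2 (Welch's two-sample t-test, left-tailed).
t = (x̄_1 − x̄_2)/√(s_1²/n_1 + s_2²/n_2) = (20.5 − 25.7)/√(3.64²/16 + 7.2²/20) = -2.812
Welch–Satterthwaite df ≈ 29.29
p-value = P(T ≤ -2.812) ≈ 0.004
Since p ≈ 0.004 < α = 0.05, reject H0; the evidence is statistically significant.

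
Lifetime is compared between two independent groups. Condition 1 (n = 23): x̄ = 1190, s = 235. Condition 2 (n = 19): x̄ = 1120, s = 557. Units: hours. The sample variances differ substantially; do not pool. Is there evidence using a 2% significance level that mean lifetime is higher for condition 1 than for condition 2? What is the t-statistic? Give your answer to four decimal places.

0.5115

Let group 1 = condition 1, group 2 = condition 2. H0: μ_1 = μ_2; H1: μ_1 > μ_2 (Welch's two-sample t-test, right-tailed).
t = (x̄_1 − x̄_2)/√(s_1²/n_1 + s_2²/n_2) = (1190 − 1120)/√(235²/23 + 557²/19) = 0.5115
Welch–Satterthwaite df ≈ 23.27
p-value = P(T ≥ 0.5115) ≈ 0.307
Since p ≈ 0.307 > α = 0.02, fail to reject H0; the evidence is not statistically significant.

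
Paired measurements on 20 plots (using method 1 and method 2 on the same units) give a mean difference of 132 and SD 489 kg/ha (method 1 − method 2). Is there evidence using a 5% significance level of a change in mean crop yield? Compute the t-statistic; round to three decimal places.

H0: μ_d = 0; H1: μ_d ≠ 0 (paired t-test on the differences, two-sided).
t = d̄/(s_d/√n) = 132/(489/√20) = 1.207
df = n − 1 = 19
Two-sided p-value ≈ 0.242
Since p ≈ 0.242 > α = 0.05, fail to reject H0; the data do not provide sufficient evidence against H0.

1.207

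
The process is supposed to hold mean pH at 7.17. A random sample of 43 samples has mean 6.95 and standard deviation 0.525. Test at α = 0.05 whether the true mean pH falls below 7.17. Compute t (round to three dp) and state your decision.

H0: μ = 7.17; H1: μ < 7.17 (one-sample t-test, left-tailed).
t = (x̄ − μ₀)/(s/√n) = (6.95 − 7.17)/(0.525/√43) = -2.748
df = n − 1 = 42
p-value = P(T ≤ -2.748) ≈ 0.004
Since p ≈ 0.004 < α = 0.05, reject H0; the evidence is statistically significant.

t = -2.748; reject H0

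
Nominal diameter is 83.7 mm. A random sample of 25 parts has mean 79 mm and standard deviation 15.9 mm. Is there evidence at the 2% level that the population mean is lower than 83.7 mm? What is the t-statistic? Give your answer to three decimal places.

H0: μ = 83.7; H1: μ < 83.7 (one-sample t-test, left-tailed).
t = (x̄ − μ₀)/(s/√n) = (79 − 83.7)/(15.9/√25) = -1.478
df = n − 1 = 24
p-value = P(T ≤ -1.478) ≈ 0.076
Since p ≈ 0.076 > α = 0.02, fail to reject H0; the data do not provide sufficient evidence against H0.

-1.478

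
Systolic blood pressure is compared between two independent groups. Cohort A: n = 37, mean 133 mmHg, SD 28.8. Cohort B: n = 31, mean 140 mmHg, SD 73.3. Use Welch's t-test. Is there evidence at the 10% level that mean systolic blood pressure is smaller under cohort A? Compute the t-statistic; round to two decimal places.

Let group 1 = cohort A, group 2 = cohort B. H0: μ_1 = μ_2; H1: μ_1 < μ_2 (Welch's two-sample t-test, left-tailed).
t = (x̄_1 − x̄_2)/√(s_1²/n_1 + s_2²/n_2) = (133 − 140)/√(28.8²/37 + 73.3²/31) = -0.50
Welch–Satterthwaite df ≈ 37.74
p-value = P(T ≤ -0.50) ≈ 0.310
Since p ≈ 0.310 > α = 0.1, fail to reject H0; the evidence is not statistically significant.

-0.50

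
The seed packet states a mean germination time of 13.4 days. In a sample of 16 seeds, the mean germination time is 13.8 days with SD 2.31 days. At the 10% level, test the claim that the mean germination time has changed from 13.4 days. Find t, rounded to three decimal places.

0.693

H0: μ = 13.4; H1: μ ≠ 13.4 (one-sample t-test, two-sided).
t = (x̄ − μ₀)/(s/√n) = (13.8 − 13.4)/(2.31/√16) = 0.693
df = n − 1 = 15
Two-sided p-value ≈ 0.499
Since p ≈ 0.499 > α = 0.1, fail to reject H0; the evidence is not statistically significant.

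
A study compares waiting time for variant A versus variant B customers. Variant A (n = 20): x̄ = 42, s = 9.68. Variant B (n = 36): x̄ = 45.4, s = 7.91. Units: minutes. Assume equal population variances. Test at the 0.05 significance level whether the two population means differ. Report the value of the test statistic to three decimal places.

Let group 1 = variant A, group 2 = variant B. H0: μ_1 = μ_2; H1: μ_1 ≠ μ_2 (two-sample pooled-variance t-test, two-sided).
s_p² = [(20−1)·9.68² + (36−1)·7.91²]/(20+36−2) = 73.5228
t = (42 − 45.4)/√[73.5228·(1/20 + 1/36)] = -1.422
df = n₁ + n₂ − 2 = 54
Two-sided p-value ≈ 0.161
Since p ≈ 0.161 > α = 0.05, fail to reject H0; the evidence is not statistically significant.

-1.422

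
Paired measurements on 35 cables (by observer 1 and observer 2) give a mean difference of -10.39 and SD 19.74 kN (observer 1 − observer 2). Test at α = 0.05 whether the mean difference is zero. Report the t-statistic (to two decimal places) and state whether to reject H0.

H0: μ_d = 0; H1: μ_d ≠ 0 (paired t-test on the differences, two-sided).
t = d̄/(s_d/√n) = -10.39/(19.74/√35) = -3.11
df = n − 1 = 34
Two-sided p-value ≈ 0.004
Since p ≈ 0.004 < α = 0.05, reject H0; the data support H1.

t = -3.11; reject H0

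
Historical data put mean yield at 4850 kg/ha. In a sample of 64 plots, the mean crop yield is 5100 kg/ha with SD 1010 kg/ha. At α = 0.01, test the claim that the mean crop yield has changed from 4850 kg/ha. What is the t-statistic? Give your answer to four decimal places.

H0: μ = 4850; H1: μ ≠ 4850 (one-sample t-test, two-sided).
t = (x̄ − μ₀)/(s/√n) = (5100 − 4850)/(1010/√64) = 1.9802
df = n − 1 = 63
Two-sided p-value ≈ 0.052
Since p ≈ 0.052 > α = 0.01, fail to reject H0; the evidence is not statistically significant.

1.9802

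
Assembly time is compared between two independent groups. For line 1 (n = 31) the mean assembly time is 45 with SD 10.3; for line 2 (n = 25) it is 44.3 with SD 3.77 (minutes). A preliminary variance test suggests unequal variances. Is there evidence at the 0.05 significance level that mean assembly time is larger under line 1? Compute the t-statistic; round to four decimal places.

Let group 1 = line 1, group 2 = line 2. H0: μ_1 = μ_2; H1: μ_1 > μ_2 (Welch's two-sample t-test, right-tailed).
t = (x̄_1 − x̄_2)/√(s_1²/n_1 + s_2²/n_2) = (45 − 44.3)/√(10.3²/31 + 3.77²/25) = 0.3504
Welch–Satterthwaite df ≈ 39.43
p-value = P(T ≥ 0.3504) ≈ 0.3640
Since p ≈ 0.3640 > α = 0.05, fail to reject H0; the evidence is not statistically significant.

0.3504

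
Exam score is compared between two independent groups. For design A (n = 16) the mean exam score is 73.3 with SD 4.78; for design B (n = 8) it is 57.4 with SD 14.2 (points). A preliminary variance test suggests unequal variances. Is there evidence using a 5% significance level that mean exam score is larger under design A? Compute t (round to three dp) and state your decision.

Let group 1 = design A, group 2 = design B. H0: μ_1 = μ_2; H1: μ_1 > μ_2 (Welch's two-sample t-test, right-tailed).
t = (x̄_1 − x̄_2)/√(s_1²/n_1 + s_2²/n_2) = (73.3 − 57.4)/√(4.78²/16 + 14.2²/8) = 3.081
Welch–Satterthwaite df ≈ 7.80
p-value = P(T ≥ 3.081) ≈ 0.0078
Since p ≈ 0.0078 < α = 0.05, reject H0; the evidence is statistically significant.

t = 3.081; reject H0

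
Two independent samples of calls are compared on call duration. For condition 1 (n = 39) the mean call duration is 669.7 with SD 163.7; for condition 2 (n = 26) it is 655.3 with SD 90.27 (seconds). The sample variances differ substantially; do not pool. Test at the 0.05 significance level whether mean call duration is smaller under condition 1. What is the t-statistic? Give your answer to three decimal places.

Let group 1 = condition 1, group 2 = condition 2. H0: μ_1 = μ_2; H1: μ_1 < μ_2 (Welch's two-sample t-test, left-tailed).
t = (x̄_1 − x̄_2)/√(s_1²/n_1 + s_2²/n_2) = (669.7 − 655.3)/√(163.7²/39 + 90.27²/26) = 0.455
Welch–Satterthwaite df ≈ 61.21
p-value = P(T ≤ 0.455) ≈ 0.6747
Since p ≈ 0.6747 > α = 0.05, fail to reject H0; the data do not provide sufficient evidence against H0.

0.455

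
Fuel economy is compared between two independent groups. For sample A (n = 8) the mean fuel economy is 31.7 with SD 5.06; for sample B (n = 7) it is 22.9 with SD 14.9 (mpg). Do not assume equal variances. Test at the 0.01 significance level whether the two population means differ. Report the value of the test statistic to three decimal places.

Let group 1 = sample A, group 2 = sample B. H0: μ_1 = μ_2; H1: μ_1 ≠ μ_2 (Welch's two-sample t-test, two-sided).
t = (x̄_1 − x̄_2)/√(s_1²/n_1 + s_2²/n_2) = (31.7 − 22.9)/√(5.06²/8 + 14.9²/7) = 1.489
Welch–Satterthwaite df ≈ 7.21
Two-sided p-value ≈ 0.179
Since p ≈ 0.179 > α = 0.01, fail to reject H0; the evidence is not statistically significant.

1.489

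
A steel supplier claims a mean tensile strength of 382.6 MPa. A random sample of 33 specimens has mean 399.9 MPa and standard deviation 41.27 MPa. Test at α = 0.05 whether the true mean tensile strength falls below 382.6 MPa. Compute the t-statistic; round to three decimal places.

2.408

H0: μ = 382.6; H1: μ < 382.6 (one-sample t-test, left-tailed).
t = (x̄ − μ₀)/(s/√n) = (399.9 − 382.6)/(41.27/√33) = 2.408
df = n − 1 = 32
p-value = P(T ≤ 2.408) ≈ 0.9890
Since p ≈ 0.9890 > α = 0.05, fail to reject H0; the data do not provide sufficient evidence against H0.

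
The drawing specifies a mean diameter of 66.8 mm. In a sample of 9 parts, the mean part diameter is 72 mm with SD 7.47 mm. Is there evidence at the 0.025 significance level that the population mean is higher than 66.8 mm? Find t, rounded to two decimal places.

H0: μ = 66.8; H1: μ > 66.8 (one-sample t-test, right-tailed).
t = (x̄ − μ₀)/(s/√n) = (72 − 66.8)/(7.47/√9) = 2.09
df = n − 1 = 8
p-value = P(T ≥ 2.09) ≈ 0.0351
Since p ≈ 0.0351 > α = 0.025, fail to reject H0; the data do not provide sufficient evidence against H0.

2.09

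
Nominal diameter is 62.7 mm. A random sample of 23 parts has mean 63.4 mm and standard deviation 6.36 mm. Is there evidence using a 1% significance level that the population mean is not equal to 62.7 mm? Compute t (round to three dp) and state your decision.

t = 0.528; fail to reject H0

H0: μ = 62.7; H1: μ ≠ 62.7 (one-sample t-test, two-sided).
t = (x̄ − μ₀)/(s/√n) = (63.4 − 62.7)/(6.36/√23) = 0.528
df = n − 1 = 22
Two-sided p-value ≈ 0.603
Since p ≈ 0.603 > α = 0.01, fail to reject H0; the data do not provide sufficient evidence against H0.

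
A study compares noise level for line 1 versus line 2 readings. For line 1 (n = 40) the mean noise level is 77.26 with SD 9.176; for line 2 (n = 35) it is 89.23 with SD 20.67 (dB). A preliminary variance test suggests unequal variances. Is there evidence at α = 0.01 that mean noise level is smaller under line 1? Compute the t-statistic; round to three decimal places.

-3.164

Let group 1 = line 1, group 2 = line 2. H0: μ_1 = μ_2; H1: μ_1 < μ_2 (Welch's two-sample t-test, left-tailed).
t = (x̄_1 − x̄_2)/√(s_1²/n_1 + s_2²/n_2) = (77.26 − 89.23)/√(9.176²/40 + 20.67²/35) = -3.164
Welch–Satterthwaite df ≈ 45.56
p-value = P(T ≤ -3.164) ≈ 0.001
Since p ≈ 0.001 < α = 0.01, reject H0; the data support H1.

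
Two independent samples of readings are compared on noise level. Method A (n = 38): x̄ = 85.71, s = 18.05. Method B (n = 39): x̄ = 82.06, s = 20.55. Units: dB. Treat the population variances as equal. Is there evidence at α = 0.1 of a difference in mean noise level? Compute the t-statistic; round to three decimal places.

0.827

Let group 1 = method A, group 2 = method B. H0: μ_1 = μ_2; H1: μ_1 ≠ μ_2 (two-sample pooled-variance t-test, two-sided).
s_p² = [(38−1)·18.05² + (39−1)·20.55²]/(38+39−2) = 374.696
t = (85.71 − 82.06)/√[374.696·(1/38 + 1/39)] = 0.827
df = n₁ + n₂ − 2 = 75
Two-sided p-value ≈ 0.4107
Since p ≈ 0.4107 > α = 0.1, fail to reject H0; the evidence is not statistically significant.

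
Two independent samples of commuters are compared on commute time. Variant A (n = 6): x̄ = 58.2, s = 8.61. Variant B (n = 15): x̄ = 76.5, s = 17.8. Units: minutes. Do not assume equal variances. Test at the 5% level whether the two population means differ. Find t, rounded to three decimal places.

Let group 1 = variant A, group 2 = variant B. H0: μ_1 = μ_2; H1: μ_1 ≠ μ_2 (Welch's two-sample t-test, two-sided).
t = (x̄_1 − x̄_2)/√(s_1²/n_1 + s_2²/n_2) = (58.2 − 76.5)/√(8.61²/6 + 17.8²/15) = -3.163
Welch–Satterthwaite df ≈ 17.96
Two-sided p-value ≈ 0.0054
Since p ≈ 0.0054 < α = 0.05, reject H0; the data support H1.

-3.163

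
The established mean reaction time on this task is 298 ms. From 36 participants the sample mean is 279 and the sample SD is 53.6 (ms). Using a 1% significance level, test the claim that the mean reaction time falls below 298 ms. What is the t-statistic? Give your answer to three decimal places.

-2.127

H0: μ = 298; H1: μ < 298 (one-sample t-test, left-tailed).
t = (x̄ − μ₀)/(s/√n) = (279 − 298)/(53.6/√36) = -2.127
df = n − 1 = 35
p-value = P(T ≤ -2.127) ≈ 0.020
Since p ≈ 0.020 > α = 0.01, fail to reject H0; the data do not provide sufficient evidence against H0.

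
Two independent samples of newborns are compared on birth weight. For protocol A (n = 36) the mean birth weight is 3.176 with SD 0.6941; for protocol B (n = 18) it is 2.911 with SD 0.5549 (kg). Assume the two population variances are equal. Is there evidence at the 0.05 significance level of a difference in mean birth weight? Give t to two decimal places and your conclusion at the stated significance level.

t = 1.41; fail to reject H0

Let group 1 = protocol A, group 2 = protocol B. H0: μ_1 = μ_2; H1: μ_1 ≠ μ_2 (two-sample pooled-variance t-test, two-sided).
s_p² = [(36−1)·0.6941² + (18−1)·0.5549²]/(36+18−2) = 0.424936
t = (3.176 − 2.911)/√[0.424936·(1/36 + 1/18)] = 1.41
df = n₁ + n₂ − 2 = 52
Two-sided p-value ≈ 0.1650
Since p ≈ 0.1650 > α = 0.05, fail to reject H0; the data do not provide sufficient evidence against H0.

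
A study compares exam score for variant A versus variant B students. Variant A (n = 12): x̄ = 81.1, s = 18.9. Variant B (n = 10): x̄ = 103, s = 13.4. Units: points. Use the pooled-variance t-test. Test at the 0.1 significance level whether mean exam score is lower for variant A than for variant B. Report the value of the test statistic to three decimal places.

-3.072

Let group 1 = variant A, group 2 = variant B. H0: μ_1 = μ_2; H1: μ_1 < μ_2 (two-sample pooled-variance t-test, left-tailed).
s_p² = [(12−1)·18.9² + (10−1)·13.4²]/(12+10−2) = 277.267
t = (81.1 − 103)/√[277.267·(1/12 + 1/10)] = -3.072
df = n₁ + n₂ − 2 = 20
p-value = P(T ≤ -3.072) ≈ 0.003
Since p ≈ 0.003 < α = 0.1, reject H0; the evidence is statistically significant.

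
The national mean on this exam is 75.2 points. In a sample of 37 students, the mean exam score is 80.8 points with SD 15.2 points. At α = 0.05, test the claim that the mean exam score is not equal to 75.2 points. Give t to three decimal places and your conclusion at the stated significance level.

t = 2.241; reject H0

H0: μ = 75.2; H1: μ ≠ 75.2 (one-sample t-test, two-sided).
t = (x̄ − μ₀)/(s/√n) = (80.8 − 75.2)/(15.2/√37) = 2.241
df = n − 1 = 36
Two-sided p-value ≈ 0.031
Since p ≈ 0.031 < α = 0.05, reject H0; the evidence is statistically significant.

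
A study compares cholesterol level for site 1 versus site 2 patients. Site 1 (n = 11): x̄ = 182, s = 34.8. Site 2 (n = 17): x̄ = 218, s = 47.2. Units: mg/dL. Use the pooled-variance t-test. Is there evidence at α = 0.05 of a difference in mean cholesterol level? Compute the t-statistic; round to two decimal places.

Let group 1 = site 1, group 2 = site 2. H0: μ_1 = μ_2; H1: μ_1 ≠ μ_2 (two-sample pooled-variance t-test, two-sided).
s_p² = [(11−1)·34.8² + (17−1)·47.2²]/(11+17−2) = 1836.76
t = (182 − 218)/√[1836.76·(1/11 + 1/17)] = -2.17
df = n₁ + n₂ − 2 = 26
Two-sided p-value ≈ 0.039
Since p ≈ 0.039 < α = 0.05, reject H0; the data support H1.

-2.17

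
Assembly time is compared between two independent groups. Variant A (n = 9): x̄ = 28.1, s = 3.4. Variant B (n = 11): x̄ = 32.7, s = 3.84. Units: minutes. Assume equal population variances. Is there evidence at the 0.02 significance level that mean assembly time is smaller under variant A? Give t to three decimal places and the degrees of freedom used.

Let group 1 = variant A, group 2 = variant B. H0: μ_1 = μ_2; H1: μ_1 < μ_2 (two-sample pooled-variance t-test, left-tailed).
s_p² = [(9−1)·3.4² + (11−1)·3.84²]/(9+11−2) = 13.3298
t = (28.1 − 32.7)/√[13.3298·(1/9 + 1/11)] = -2.803
df = n₁ + n₂ − 2 = 18
p-value = P(T ≤ -2.803) ≈ 0.0059
Since p ≈ 0.0059 < α = 0.02, reject H0; the data support H1.

t = -2.803, df = 18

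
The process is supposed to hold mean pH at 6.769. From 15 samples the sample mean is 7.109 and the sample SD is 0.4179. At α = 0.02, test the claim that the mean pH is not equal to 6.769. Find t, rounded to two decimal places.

3.15

H0: μ = 6.769; H1: μ ≠ 6.769 (one-sample t-test, two-sided).
t = (x̄ − μ₀)/(s/√n) = (7.109 − 6.769)/(0.4179/√15) = 3.15
df = n − 1 = 14
Two-sided p-value ≈ 0.007
Since p ≈ 0.007 < α = 0.02, reject H0; the evidence is statistically significant.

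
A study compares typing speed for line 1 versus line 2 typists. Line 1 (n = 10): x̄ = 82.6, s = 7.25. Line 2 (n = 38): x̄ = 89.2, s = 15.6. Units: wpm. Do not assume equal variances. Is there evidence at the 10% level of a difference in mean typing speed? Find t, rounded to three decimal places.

-1.933

Let group 1 = line 1, group 2 = line 2. H0: μ_1 = μ_2; H1: μ_1 ≠ μ_2 (Welch's two-sample t-test, two-sided).
t = (x̄_1 − x̄_2)/√(s_1²/n_1 + s_2²/n_2) = (82.6 − 89.2)/√(7.25²/10 + 15.6²/38) = -1.933
Welch–Satterthwaite df ≈ 32.54
Two-sided p-value ≈ 0.062
Since p ≈ 0.062 < α = 0.1, reject H0; the data support H1.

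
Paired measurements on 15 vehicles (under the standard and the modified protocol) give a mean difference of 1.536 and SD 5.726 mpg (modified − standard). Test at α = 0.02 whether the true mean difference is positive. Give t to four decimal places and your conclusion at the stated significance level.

t = 1.0389; fail to reject H0

H0: μ_d = 0; H1: μ_d > 0 (paired t-test on the differences, right-tailed).
t = d̄/(s_d/√n) = 1.536/(5.726/√15) = 1.0389
df = n − 1 = 14
p-value = P(T ≥ 1.0389) ≈ 0.1582
Since p ≈ 0.1582 > α = 0.02, fail to reject H0; the evidence is not statistically significant.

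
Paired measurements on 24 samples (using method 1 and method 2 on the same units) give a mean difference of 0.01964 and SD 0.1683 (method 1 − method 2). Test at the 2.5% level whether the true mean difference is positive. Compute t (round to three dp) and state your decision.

H0: μ_d = 0; H1: μ_d > 0 (paired t-test on the differences, right-tailed).
t = d̄/(s_d/√n) = 0.01964/(0.1683/√24) = 0.572
df = n − 1 = 23
p-value = P(T ≥ 0.572) ≈ 0.287
Since p ≈ 0.287 > α = 0.025, fail to reject H0; the data do not provide sufficient evidence against H0.

t = 0.572; fail to reject H0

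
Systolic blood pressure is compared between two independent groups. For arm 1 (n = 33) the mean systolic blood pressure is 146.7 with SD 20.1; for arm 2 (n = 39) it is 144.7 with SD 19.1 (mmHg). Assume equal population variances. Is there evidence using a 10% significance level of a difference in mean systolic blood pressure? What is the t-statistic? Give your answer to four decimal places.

Let group 1 = arm 1, group 2 = arm 2. H0: μ_1 = μ_2; H1: μ_1 ≠ μ_2 (two-sample pooled-variance t-test, two-sided).
s_p² = [(33−1)·20.1² + (39−1)·19.1²]/(33+39−2) = 382.73
t = (146.7 − 144.7)/√[382.73·(1/33 + 1/39)] = 0.4322
df = n₁ + n₂ − 2 = 70
Two-sided p-value ≈ 0.667
Since p ≈ 0.667 > α = 0.1, fail to reject H0; the data do not provide sufficient evidence against H0.

0.4322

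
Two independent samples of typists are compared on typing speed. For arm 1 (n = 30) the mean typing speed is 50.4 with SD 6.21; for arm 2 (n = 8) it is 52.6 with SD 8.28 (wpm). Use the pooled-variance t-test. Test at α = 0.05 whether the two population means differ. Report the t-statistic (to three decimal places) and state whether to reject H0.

t = -0.830; fail to reject H0

Let group 1 = arm 1, group 2 = arm 2. H0: μ_1 = μ_2; H1: μ_1 ≠ μ_2 (two-sample pooled-variance t-test, two-sided).
s_p² = [(30−1)·6.21² + (8−1)·8.28²]/(30+8−2) = 44.3963
t = (50.4 − 52.6)/√[44.3963·(1/30 + 1/8)] = -0.830
df = n₁ + n₂ − 2 = 36
Two-sided p-value ≈ 0.4121
Since p ≈ 0.4121 > α = 0.05, fail to reject H0; the evidence is not statistically significant.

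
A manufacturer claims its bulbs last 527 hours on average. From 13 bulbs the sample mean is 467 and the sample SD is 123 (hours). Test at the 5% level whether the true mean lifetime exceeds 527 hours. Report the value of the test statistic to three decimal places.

-1.759

H0: μ = 527; H1: μ > 527 (one-sample t-test, right-tailed).
t = (x̄ − μ₀)/(s/√n) = (467 − 527)/(123/√13) = -1.759
df = n − 1 = 12
p-value = P(T ≥ -1.759) ≈ 0.948
Since p ≈ 0.948 > α = 0.05, fail to reject H0; the data do not provide sufficient evidence against H0.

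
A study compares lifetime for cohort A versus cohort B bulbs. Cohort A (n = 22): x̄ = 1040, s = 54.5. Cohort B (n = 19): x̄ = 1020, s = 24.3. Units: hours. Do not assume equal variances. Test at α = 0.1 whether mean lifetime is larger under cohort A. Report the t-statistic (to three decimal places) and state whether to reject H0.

t = 1.552; reject H0

Let group 1 = cohort A, group 2 = cohort B. H0: μ_1 = μ_2; H1: μ_1 > μ_2 (Welch's two-sample t-test, right-tailed).
t = (x̄_1 − x̄_2)/√(s_1²/n_1 + s_2²/n_2) = (1040 − 1020)/√(54.5²/22 + 24.3²/19) = 1.552
Welch–Satterthwaite df ≈ 29.93
p-value = P(T ≥ 1.552) ≈ 0.0656
Since p ≈ 0.0656 < α = 0.1, reject H0; the data support H1.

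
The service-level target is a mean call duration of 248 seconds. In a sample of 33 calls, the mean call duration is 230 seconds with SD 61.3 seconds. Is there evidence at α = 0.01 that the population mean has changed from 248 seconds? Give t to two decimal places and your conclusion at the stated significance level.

t = -1.69; fail to reject H0

H0: μ = 248; H1: μ ≠ 248 (one-sample t-test, two-sided).
t = (x̄ − μ₀)/(s/√n) = (230 − 248)/(61.3/√33) = -1.69
df = n − 1 = 32
Two-sided p-value ≈ 0.101
Since p ≈ 0.101 > α = 0.01, fail to reject H0; the data do not provide sufficient evidence against H0.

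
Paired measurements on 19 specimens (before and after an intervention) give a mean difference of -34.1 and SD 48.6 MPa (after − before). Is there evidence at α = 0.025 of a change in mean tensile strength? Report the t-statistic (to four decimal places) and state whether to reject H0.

t = -3.0584; reject H0

H0: μ_d = 0; H1: μ_d ≠ 0 (paired t-test on the differences, two-sided).
t = d̄/(s_d/√n) = -34.1/(48.6/√19) = -3.0584
df = n − 1 = 18
Two-sided p-value ≈ 0.0068
Since p ≈ 0.0068 < α = 0.025, reject H0; the data support H1.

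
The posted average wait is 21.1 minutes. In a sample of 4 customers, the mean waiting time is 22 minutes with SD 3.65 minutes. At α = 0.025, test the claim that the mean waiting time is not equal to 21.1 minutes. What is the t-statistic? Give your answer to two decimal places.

0.49

H0: μ = 21.1; H1: μ ≠ 21.1 (one-sample t-test, two-sided).
t = (x̄ − μ₀)/(s/√n) = (22 − 21.1)/(3.65/√4) = 0.49
df = n − 1 = 3
Two-sided p-value ≈ 0.656
Since p ≈ 0.656 > α = 0.025, fail to reject H0; the evidence is not statistically significant.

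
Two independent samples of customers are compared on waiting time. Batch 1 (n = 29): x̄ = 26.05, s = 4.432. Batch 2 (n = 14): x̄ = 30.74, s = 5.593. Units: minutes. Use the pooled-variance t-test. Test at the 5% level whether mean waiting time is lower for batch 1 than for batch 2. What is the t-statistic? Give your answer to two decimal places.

Let group 1 = batch 1, group 2 = batch 2. H0: μ_1 = μ_2; H1: μ_1 < μ_2 (two-sample pooled-variance t-test, left-tailed).
s_p² = [(29−1)·4.432² + (14−1)·5.593²]/(29+14−2) = 23.333
t = (26.05 − 30.74)/√[23.333·(1/29 + 1/14)] = -2.98
df = n₁ + n₂ − 2 = 41
p-value = P(T ≤ -2.98) ≈ 0.002
Since p ≈ 0.002 < α = 0.05, reject H0; the evidence is statistically significant.

-2.98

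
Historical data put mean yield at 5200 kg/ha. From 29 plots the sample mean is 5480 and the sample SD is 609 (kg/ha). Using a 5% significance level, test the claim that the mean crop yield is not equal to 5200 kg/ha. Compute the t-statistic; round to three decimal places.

H0: μ = 5200; H1: μ ≠ 5200 (one-sample t-test, two-sided).
t = (x̄ − μ₀)/(s/√n) = (5480 − 5200)/(609/√29) = 2.476
df = n − 1 = 28
Two-sided p-value ≈ 0.0196
Since p ≈ 0.0196 < α = 0.05, reject H0; the evidence is statistically significant.

2.476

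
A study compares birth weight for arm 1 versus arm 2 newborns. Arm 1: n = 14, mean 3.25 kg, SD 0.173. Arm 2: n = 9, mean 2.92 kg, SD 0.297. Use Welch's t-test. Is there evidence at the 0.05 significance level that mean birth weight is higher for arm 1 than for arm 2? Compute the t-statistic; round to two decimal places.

3.02

Let group 1 = arm 1, group 2 = arm 2. H0: μ_1 = μ_2; H1: μ_1 > μ_2 (Welch's two-sample t-test, right-tailed).
t = (x̄_1 − x̄_2)/√(s_1²/n_1 + s_2²/n_2) = (3.25 − 2.92)/√(0.173²/14 + 0.297²/9) = 3.02
Welch–Satterthwaite df ≈ 11.53
p-value = P(T ≥ 3.02) ≈ 0.006
Since p ≈ 0.006 < α = 0.05, reject H0; the data support H1.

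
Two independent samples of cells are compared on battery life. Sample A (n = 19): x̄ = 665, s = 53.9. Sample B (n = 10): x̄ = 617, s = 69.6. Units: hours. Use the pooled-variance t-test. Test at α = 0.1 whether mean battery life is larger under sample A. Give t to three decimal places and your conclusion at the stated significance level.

Let group 1 = sample A, group 2 = sample B. H0: μ_1 = μ_2; H1: μ_1 > μ_2 (two-sample pooled-variance t-test, right-tailed).
s_p² = [(19−1)·53.9² + (10−1)·69.6²]/(19+10−2) = 3551.53
t = (665 − 617)/√[3551.53·(1/19 + 1/10)] = 2.062
df = n₁ + n₂ − 2 = 27
p-value = P(T ≥ 2.062) ≈ 0.024
Since p ≈ 0.024 < α = 0.1, reject H0; the data support H1.

t = 2.062; reject H0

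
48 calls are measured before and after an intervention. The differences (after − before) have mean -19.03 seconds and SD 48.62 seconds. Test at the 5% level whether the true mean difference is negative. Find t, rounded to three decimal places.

-2.712

H0: μ_d = 0; H1: μ_d < 0 (paired t-test on the differences, left-tailed).
t = d̄/(s_d/√n) = -19.03/(48.62/√48) = -2.712
df = n − 1 = 47
p-value = P(T ≤ -2.712) ≈ 0.005
Since p ≈ 0.005 < α = 0.05, reject H0; the evidence is statistically significant.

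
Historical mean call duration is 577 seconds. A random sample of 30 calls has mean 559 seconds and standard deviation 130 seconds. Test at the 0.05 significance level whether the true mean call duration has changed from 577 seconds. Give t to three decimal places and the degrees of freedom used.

t = -0.758, df = 29

H0: μ = 577; H1: μ ≠ 577 (one-sample t-test, two-sided).
t = (x̄ − μ₀)/(s/√n) = (559 − 577)/(130/√30) = -0.758
df = n − 1 = 29
Two-sided p-value ≈ 0.454
Since p ≈ 0.454 > α = 0.05, fail to reject H0; the data do not provide sufficient evidence against H0.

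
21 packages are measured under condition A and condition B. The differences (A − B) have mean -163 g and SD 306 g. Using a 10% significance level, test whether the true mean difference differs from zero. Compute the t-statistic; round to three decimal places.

H0: μ_d = 0; H1: μ_d ≠ 0 (paired t-test on the differences, two-sided).
t = d̄/(s_d/√n) = -163/(306/√21) = -2.441
df = n − 1 = 20
Two-sided p-value ≈ 0.0241
Since p ≈ 0.0241 < α = 0.1, reject H0; the evidence is statistically significant.

-2.441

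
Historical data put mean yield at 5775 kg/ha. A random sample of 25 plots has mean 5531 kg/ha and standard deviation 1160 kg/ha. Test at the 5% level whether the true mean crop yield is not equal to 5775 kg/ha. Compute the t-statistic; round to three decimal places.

H0: μ = 5775; H1: μ ≠ 5775 (one-sample t-test, two-sided).
t = (x̄ − μ₀)/(s/√n) = (5531 − 5775)/(1160/√25) = -1.052
df = n − 1 = 24
Two-sided p-value ≈ 0.303
Since p ≈ 0.303 > α = 0.05, fail to reject H0; the evidence is not statistically significant.

-1.052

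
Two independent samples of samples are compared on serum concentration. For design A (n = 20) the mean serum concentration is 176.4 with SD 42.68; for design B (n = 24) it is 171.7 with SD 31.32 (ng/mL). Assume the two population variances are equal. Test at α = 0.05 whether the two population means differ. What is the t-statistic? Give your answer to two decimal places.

Let group 1 = design A, group 2 = design B. H0: μ_1 = μ_2; H1: μ_1 ≠ μ_2 (two-sample pooled-variance t-test, two-sided).
s_p² = [(20−1)·42.68² + (24−1)·31.32²]/(20+24−2) = 1361.23
t = (176.4 − 171.7)/√[1361.23·(1/20 + 1/24)] = 0.42
df = n₁ + n₂ − 2 = 42
Two-sided p-value ≈ 0.676
Since p ≈ 0.676 > α = 0.05, fail to reject H0; the data do not provide sufficient evidence against H0.

0.42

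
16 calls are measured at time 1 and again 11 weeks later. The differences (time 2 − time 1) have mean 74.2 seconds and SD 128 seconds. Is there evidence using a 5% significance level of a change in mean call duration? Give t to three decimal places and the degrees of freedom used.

H0: μ_d = 0; H1: μ_d ≠ 0 (paired t-test on the differences, two-sided).
t = d̄/(s_d/√n) = 74.2/(128/√16) = 2.319
df = n − 1 = 15
Two-sided p-value ≈ 0.0349
Since p ≈ 0.0349 < α = 0.05, reject H0; the data support H1.

t = 2.319, df = 15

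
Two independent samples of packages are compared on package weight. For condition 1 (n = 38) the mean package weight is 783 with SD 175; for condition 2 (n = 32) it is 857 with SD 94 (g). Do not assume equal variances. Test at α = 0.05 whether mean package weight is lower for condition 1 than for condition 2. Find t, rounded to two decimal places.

Let group 1 = condition 1, group 2 = condition 2. H0: μ_1 = μ_2; H1: μ_1 < μ_2 (Welch's two-sample t-test, left-tailed).
t = (x̄_1 − x̄_2)/√(s_1²/n_1 + s_2²/n_2) = (783 − 857)/√(175²/38 + 94²/32) = -2.25
Welch–Satterthwaite df ≈ 58.50
p-value = P(T ≤ -2.25) ≈ 0.014
Since p ≈ 0.014 < α = 0.05, reject H0; the data support H1.

-2.25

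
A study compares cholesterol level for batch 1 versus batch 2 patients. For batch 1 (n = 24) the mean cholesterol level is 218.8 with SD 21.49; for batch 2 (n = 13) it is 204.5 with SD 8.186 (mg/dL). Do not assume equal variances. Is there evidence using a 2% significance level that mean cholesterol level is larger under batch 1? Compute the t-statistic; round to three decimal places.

Let group 1 = batch 1, group 2 = batch 2. H0: μ_1 = μ_2; H1: μ_1 > μ_2 (Welch's two-sample t-test, right-tailed).
t = (x̄_1 − x̄_2)/√(s_1²/n_1 + s_2²/n_2) = (218.8 − 204.5)/√(21.49²/24 + 8.186²/13) = 2.895
Welch–Satterthwaite df ≈ 32.50
p-value = P(T ≥ 2.895) ≈ 0.0034
Since p ≈ 0.0034 < α = 0.02, reject H0; the evidence is statistically significant.

2.895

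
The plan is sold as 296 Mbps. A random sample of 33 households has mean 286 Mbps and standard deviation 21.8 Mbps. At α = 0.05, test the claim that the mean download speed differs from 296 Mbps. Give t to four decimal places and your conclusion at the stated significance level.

t = -2.6351; reject H0

H0: μ = 296; H1: μ ≠ 296 (one-sample t-test, two-sided).
t = (x̄ − μ₀)/(s/√n) = (286 − 296)/(21.8/√33) = -2.6351
df = n − 1 = 32
Two-sided p-value ≈ 0.0129
Since p ≈ 0.0129 < α = 0.05, reject H0; the data support H1.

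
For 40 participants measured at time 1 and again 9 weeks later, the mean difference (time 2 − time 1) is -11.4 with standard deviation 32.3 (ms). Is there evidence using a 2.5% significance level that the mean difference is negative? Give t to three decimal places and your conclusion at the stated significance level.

H0: μ_d = 0; H1: μ_d < 0 (paired t-test on the differences, left-tailed).
t = d̄/(s_d/√n) = -11.4/(32.3/√40) = -2.232
df = n − 1 = 39
p-value = P(T ≤ -2.232) ≈ 0.0157
Since p ≈ 0.0157 < α = 0.025, reject H0; the evidence is statistically significant.

t = -2.232; reject H0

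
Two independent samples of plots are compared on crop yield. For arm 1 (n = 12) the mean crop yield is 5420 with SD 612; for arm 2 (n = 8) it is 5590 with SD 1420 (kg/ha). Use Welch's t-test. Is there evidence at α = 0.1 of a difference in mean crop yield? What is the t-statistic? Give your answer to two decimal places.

Let group 1 = arm 1, group 2 = arm 2. H0: μ_1 = μ_2; H1: μ_1 ≠ μ_2 (Welch's two-sample t-test, two-sided).
t = (x̄_1 − x̄_2)/√(s_1²/n_1 + s_2²/n_2) = (5420 − 5590)/√(612²/12 + 1420²/8) = -0.32
Welch–Satterthwaite df ≈ 8.76
Two-sided p-value ≈ 0.757
Since p ≈ 0.757 > α = 0.1, fail to reject H0; the data do not provide sufficient evidence against H0.

-0.32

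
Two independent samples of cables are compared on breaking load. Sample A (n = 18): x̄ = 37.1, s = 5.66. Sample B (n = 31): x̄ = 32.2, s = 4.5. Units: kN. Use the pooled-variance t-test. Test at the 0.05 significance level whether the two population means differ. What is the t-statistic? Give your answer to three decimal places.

3.340

Let group 1 = sample A, group 2 = sample B. H0: μ_1 = μ_2; H1: μ_1 ≠ μ_2 (two-sample pooled-variance t-test, two-sided).
s_p² = [(18−1)·5.66² + (31−1)·4.5²]/(18+31−2) = 24.5129
t = (37.1 − 32.2)/√[24.5129·(1/18 + 1/31)] = 3.340
df = n₁ + n₂ − 2 = 47
Two-sided p-value ≈ 0.0016
Since p ≈ 0.0016 < α = 0.05, reject H0; the data support H1.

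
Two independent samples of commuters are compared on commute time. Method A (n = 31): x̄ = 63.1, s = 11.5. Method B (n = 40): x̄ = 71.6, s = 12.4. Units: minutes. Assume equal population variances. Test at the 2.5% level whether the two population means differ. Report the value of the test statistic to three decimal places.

Let group 1 = method A, group 2 = method B. H0: μ_1 = μ_2; H1: μ_1 ≠ μ_2 (two-sample pooled-variance t-test, two-sided).
s_p² = [(31−1)·11.5² + (40−1)·12.4²]/(31+40−2) = 144.408
t = (63.1 − 71.6)/√[144.408·(1/31 + 1/40)] = -2.956
df = n₁ + n₂ − 2 = 69
Two-sided p-value ≈ 0.004
Since p ≈ 0.004 < α = 0.025, reject H0; the evidence is statistically significant.

-2.956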